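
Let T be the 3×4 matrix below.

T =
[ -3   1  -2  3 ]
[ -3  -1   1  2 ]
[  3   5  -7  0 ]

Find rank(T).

Row reduce to echelon form.
R2 ← R2 − R1: [0, -2, 3, -1]
R3 ← R3 + R1: [0, 6, -9, 3]
R3 ← R3 + (3)·R2: [0, 0, 0, 0]
Echelon form has 2 nonzero rows, so rank(T) = 2.

2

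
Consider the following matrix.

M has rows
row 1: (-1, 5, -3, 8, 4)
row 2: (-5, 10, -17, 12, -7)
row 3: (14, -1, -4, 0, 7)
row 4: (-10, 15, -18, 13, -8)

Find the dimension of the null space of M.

Row reduce to echelon form.
R2 ← R2 − (5)·R1: [0, -15, -2, -28, -27]
R3 ← R3 + (14)·R1: [0, 69, -46, 112, 63]
R4 ← R4 − (10)·R1: [0, -35, 12, -67, -48]
R3 ← R3 + (23/5)·R2: [0, 0, -276/5, -84/5, -306/5]
R4 ← R4 − (7/3)·R2: [0, 0, 50/3, -5/3, 15]
R4 ← R4 + (125/414)·R3: [0, 0, 0, -155/23, -80/23]
4 nonzero rows, so rank(M) = 4.
M has 5 columns; by rank–nullity, nullity = 5 − 4 = 1.

1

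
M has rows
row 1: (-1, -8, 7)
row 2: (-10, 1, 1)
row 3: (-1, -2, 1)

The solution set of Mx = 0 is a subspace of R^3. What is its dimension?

0

Row reduce to echelon form.
R2 ← R2 − (10)·R1: [0, 81, -69]
R3 ← R3 − R1: [0, 6, -6]
R3 ← R3 − (2/27)·R2: [0, 0, -8/9]
3 nonzero rows, so rank(M) = 3.
M has 3 columns; by rank–nullity, nullity = 3 − 3 = 0.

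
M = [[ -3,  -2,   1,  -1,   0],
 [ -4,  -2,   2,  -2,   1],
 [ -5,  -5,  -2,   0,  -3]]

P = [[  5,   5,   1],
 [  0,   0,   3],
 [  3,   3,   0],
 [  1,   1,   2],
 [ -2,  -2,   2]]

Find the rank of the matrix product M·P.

First compute MP:
[[-13, -13, -11],
 [-18, -18, -12],
 [-25, -25, -26]]
Now row reduce the product.
R2 ← R2 − (18/13)·R1: [0, 0, 42/13]
R3 ← R3 − (25/13)·R1: [0, 0, -63/13]
R3 ← R3 + (3/2)·R2: [0, 0, 0]
2 nonzero rows, so rank(MP) = 2.

2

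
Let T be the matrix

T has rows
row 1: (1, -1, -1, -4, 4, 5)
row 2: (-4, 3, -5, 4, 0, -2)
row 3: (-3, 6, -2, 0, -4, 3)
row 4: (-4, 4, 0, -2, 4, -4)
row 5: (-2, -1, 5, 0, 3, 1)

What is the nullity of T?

1

Row reduce to echelon form.
R2 ← R2 + (4)·R1: [0, -1, -9, -12, 16, 18]
R3 ← R3 + (3)·R1: [0, 3, -5, -12, 8, 18]
R4 ← R4 + (4)·R1: [0, 0, -4, -18, 20, 16]
R5 ← R5 + (2)·R1: [0, -3, 3, -8, 11, 11]
R3 ← R3 + (3)·R2: [0, 0, -32, -48, 56, 72]
R5 ← R5 − (3)·R2: [0, 0, 30, 28, -37, -43]
R4 ← R4 − (1/8)·R3: [0, 0, 0, -12, 13, 7]
R5 ← R5 + (15/16)·R3: [0, 0, 0, -17, 31/2, 49/2]
R5 ← R5 − (17/12)·R4: [0, 0, 0, 0, -35/12, 175/12]
5 nonzero rows, so rank(T) = 5.
T has 6 columns; by rank–nullity, nullity = 6 − 5 = 1.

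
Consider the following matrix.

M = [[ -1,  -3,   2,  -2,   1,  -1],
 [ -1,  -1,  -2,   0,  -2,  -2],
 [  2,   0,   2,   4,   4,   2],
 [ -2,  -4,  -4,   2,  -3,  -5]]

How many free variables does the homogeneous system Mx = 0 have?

3

Row reduce to echelon form.
R2 ← R2 − R1: [0, 2, -4, 2, -3, -1]
R3 ← R3 + (2)·R1: [0, -6, 6, 0, 6, 0]
R4 ← R4 − (2)·R1: [0, 2, -8, 6, -5, -3]
R3 ← R3 + (3)·R2: [0, 0, -6, 6, -3, -3]
R4 ← R4 − R2: [0, 0, -4, 4, -2, -2]
R4 ← R4 − (2/3)·R3: [0, 0, 0, 0, 0, 0]
3 nonzero rows, so rank(M) = 3.
M has 6 columns; by rank–nullity, nullity = 6 − 3 = 3.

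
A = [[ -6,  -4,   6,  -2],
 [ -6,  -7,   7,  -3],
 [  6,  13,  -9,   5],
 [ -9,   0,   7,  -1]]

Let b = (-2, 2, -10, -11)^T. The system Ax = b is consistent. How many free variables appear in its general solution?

2

Row reduce the augmented matrix [A | b].
R2 ← R2 − R1: [0, -3, 1, -1, 4]
R3 ← R3 + R1: [0, 9, -3, 3, -12]
R4 ← R4 − (3/2)·R1: [0, 6, -2, 2, -8]
R3 ← R3 + (3)·R2: [0, 0, 0, 0, 0]
R4 ← R4 + (2)·R2: [0, 0, 0, 0, 0]
The echelon form has 2 nonzero rows, and every pivot lies in the first 4 columns, so rank(A) = rank([A|b]) = 2.
The system is consistent.
Free variables = (unknowns) − (rank) = 4 − 2 = 2.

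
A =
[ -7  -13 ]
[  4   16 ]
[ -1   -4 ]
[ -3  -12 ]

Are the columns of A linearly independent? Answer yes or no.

yes

Row reduce A to echelon form.
R2 ← R2 + (4/7)·R1: [0, 60/7]
R3 ← R3 − (1/7)·R1: [0, -15/7]
R4 ← R4 − (3/7)·R1: [0, -45/7]
R3 ← R3 + (1/4)·R2: [0, 0]
R4 ← R4 + (3/4)·R2: [0, 0]
2 pivots among 2 columns.
Every column is a pivot column, so the columns are linearly independent.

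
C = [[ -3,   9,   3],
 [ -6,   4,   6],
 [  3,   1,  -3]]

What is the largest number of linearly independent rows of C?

Row reduce to echelon form.
R2 ← R2 − (2)·R1: [0, -14, 0]
R3 ← R3 + R1: [0, 10, 0]
R3 ← R3 + (5/7)·R2: [0, 0, 0]
Echelon form has 2 nonzero rows, so rank(C) = 2.
The rank gives the maximum number of linearly independent rows: 2.

2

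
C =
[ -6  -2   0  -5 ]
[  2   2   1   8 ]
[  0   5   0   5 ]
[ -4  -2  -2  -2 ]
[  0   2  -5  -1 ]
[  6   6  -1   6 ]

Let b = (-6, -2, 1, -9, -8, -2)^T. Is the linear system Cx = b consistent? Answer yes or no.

Row reduce the augmented matrix [C | b].
R2 ← R2 + (1/3)·R1: [0, 4/3, 1, 19/3, -4]
R4 ← R4 − (2/3)·R1: [0, -2/3, -2, 4/3, -5]
R6 ← R6 + R1: [0, 4, -1, 1, -8]
R3 ← R3 − (15/4)·R2: [0, 0, -15/4, -75/4, 16]
R4 ← R4 + (1/2)·R2: [0, 0, -3/2, 9/2, -7]
R5 ← R5 − (3/2)·R2: [0, 0, -13/2, -21/2, -2]
R6 ← R6 − (3)·R2: [0, 0, -4, -18, 4]
R4 ← R4 − (2/5)·R3: [0, 0, 0, 12, -67/5]
R5 ← R5 − (26/15)·R3: [0, 0, 0, 22, -446/15]
R6 ← R6 − (16/15)·R3: [0, 0, 0, 2, -196/15]
R5 ← R5 − (11/6)·R4: [0, 0, 0, 0, -31/6]
R6 ← R6 − (1/6)·R4: [0, 0, 0, 0, -65/6]
R6 ← R6 − (65/31)·R5: [0, 0, 0, 0, 0]
The echelon form has 5 nonzero rows; the last pivot sits in the augmented column, so rank(C) = 4 but rank([C|b]) = 5.
Since the ranks differ, the system is inconsistent.

no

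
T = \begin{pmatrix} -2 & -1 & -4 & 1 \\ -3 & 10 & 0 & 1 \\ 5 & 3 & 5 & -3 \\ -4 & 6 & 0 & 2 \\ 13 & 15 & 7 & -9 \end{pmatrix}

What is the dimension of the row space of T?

Row reduce to echelon form.
R2 ← R2 − (3/2)·R1: [0, 23/2, 6, -1/2]
R3 ← R3 + (5/2)·R1: [0, 1/2, -5, -1/2]
R4 ← R4 − (2)·R1: [0, 8, 8, 0]
R5 ← R5 + (13/2)·R1: [0, 17/2, -19, -5/2]
R3 ← R3 − (1/23)·R2: [0, 0, -121/23, -11/23]
R4 ← R4 − (16/23)·R2: [0, 0, 88/23, 8/23]
R5 ← R5 − (17/23)·R2: [0, 0, -539/23, -49/23]
R4 ← R4 + (8/11)·R3: [0, 0, 0, 0]
R5 ← R5 − (49/11)·R3: [0, 0, 0, 0]
Echelon form has 3 nonzero rows, so rank(T) = 3.
The row space has dimension equal to the rank: 3.

3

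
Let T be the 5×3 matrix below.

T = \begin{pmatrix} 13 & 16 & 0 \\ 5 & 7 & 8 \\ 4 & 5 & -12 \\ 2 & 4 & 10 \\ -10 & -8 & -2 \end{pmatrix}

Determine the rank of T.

3

Row reduce to echelon form.
R2 ← R2 − (5/13)·R1: [0, 11/13, 8]
R3 ← R3 − (4/13)·R1: [0, 1/13, -12]
R4 ← R4 − (2/13)·R1: [0, 20/13, 10]
R5 ← R5 + (10/13)·R1: [0, 56/13, -2]
R3 ← R3 − (1/11)·R2: [0, 0, -140/11]
R4 ← R4 − (20/11)·R2: [0, 0, -50/11]
R5 ← R5 − (56/11)·R2: [0, 0, -470/11]
R4 ← R4 − (5/14)·R3: [0, 0, 0]
R5 ← R5 − (47/14)·R3: [0, 0, 0]
Echelon form has 3 nonzero rows, so rank(T) = 3.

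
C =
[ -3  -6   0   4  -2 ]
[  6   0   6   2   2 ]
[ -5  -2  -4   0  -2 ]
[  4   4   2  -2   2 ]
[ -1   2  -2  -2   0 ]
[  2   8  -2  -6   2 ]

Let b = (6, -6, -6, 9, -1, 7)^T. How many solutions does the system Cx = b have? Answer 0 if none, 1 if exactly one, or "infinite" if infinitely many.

Row reduce the augmented matrix [C | b].
R2 ← R2 + (2)·R1: [0, -12, 6, 10, -2, 6]
R3 ← R3 − (5/3)·R1: [0, 8, -4, -20/3, 4/3, -16]
R4 ← R4 + (4/3)·R1: [0, -4, 2, 10/3, -2/3, 17]
R5 ← R5 − (1/3)·R1: [0, 4, -2, -10/3, 2/3, -3]
R6 ← R6 + (2/3)·R1: [0, 4, -2, -10/3, 2/3, 11]
R3 ← R3 + (2/3)·R2: [0, 0, 0, 0, 0, -12]
R4 ← R4 − (1/3)·R2: [0, 0, 0, 0, 0, 15]
R5 ← R5 + (1/3)·R2: [0, 0, 0, 0, 0, -1]
R6 ← R6 + (1/3)·R2: [0, 0, 0, 0, 0, 13]
R4 ← R4 + (5/4)·R3: [0, 0, 0, 0, 0, 0]
R5 ← R5 − (1/12)·R3: [0, 0, 0, 0, 0, 0]
R6 ← R6 + (13/12)·R3: [0, 0, 0, 0, 0, 0]
The echelon form has 3 nonzero rows; the last pivot sits in the augmented column, so rank(C) = 2 but rank([C|b]) = 3.
Since the ranks differ, the system is inconsistent.
It has no solutions.

0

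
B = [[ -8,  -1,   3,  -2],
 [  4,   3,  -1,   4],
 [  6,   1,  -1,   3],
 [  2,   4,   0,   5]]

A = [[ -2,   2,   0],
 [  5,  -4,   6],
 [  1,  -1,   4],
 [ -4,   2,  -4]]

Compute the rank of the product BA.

2

First compute BA:
[[ 22, -19,  14],
 [-10,   5,  -2],
 [-20,  15, -10],
 [ -4,  -2,   4]]
Now row reduce the product.
R2 ← R2 + (5/11)·R1: [0, -40/11, 48/11]
R3 ← R3 + (10/11)·R1: [0, -25/11, 30/11]
R4 ← R4 + (2/11)·R1: [0, -60/11, 72/11]
R3 ← R3 − (5/8)·R2: [0, 0, 0]
R4 ← R4 − (3/2)·R2: [0, 0, 0]
2 nonzero rows, so rank(BA) = 2.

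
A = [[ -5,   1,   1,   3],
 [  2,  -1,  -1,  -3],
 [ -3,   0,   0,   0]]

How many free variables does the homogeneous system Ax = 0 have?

2

Row reduce to echelon form.
R2 ← R2 + (2/5)·R1: [0, -3/5, -3/5, -9/5]
R3 ← R3 − (3/5)·R1: [0, -3/5, -3/5, -9/5]
R3 ← R3 − R2: [0, 0, 0, 0]
2 nonzero rows, so rank(A) = 2.
A has 4 columns; by rank–nullity, nullity = 4 − 2 = 2.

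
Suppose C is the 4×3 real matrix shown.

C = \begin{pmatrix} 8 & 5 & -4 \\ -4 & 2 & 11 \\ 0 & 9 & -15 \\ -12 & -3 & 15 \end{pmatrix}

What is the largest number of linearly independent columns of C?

3

Row reduce to echelon form.
R2 ← R2 + (1/2)·R1: [0, 9/2, 9]
R4 ← R4 + (3/2)·R1: [0, 9/2, 9]
R3 ← R3 − (2)·R2: [0, 0, -33]
R4 ← R4 − R2: [0, 0, 0]
Echelon form has 3 nonzero rows, so rank(C) = 3.
The rank gives the maximum number of linearly independent columns: 3.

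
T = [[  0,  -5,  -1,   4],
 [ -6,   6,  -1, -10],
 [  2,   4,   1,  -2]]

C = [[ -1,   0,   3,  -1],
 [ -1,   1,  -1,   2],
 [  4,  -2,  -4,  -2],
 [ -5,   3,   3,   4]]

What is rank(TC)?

First compute TC:
[[-19,   9,  21,   8],
 [ 46, -22, -50, -20],
 [  8,  -4,  -8,  -4]]
Now row reduce the product.
R2 ← R2 + (46/19)·R1: [0, -4/19, 16/19, -12/19]
R3 ← R3 + (8/19)·R1: [0, -4/19, 16/19, -12/19]
R3 ← R3 − R2: [0, 0, 0, 0]
2 nonzero rows, so rank(TC) = 2.

2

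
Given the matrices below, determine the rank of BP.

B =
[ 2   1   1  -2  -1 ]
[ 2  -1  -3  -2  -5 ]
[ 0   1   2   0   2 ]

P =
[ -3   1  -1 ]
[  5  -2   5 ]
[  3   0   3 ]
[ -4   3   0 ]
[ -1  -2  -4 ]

First compute BP:
[[ 11,  -4,  10],
 [ -7,   8,   4],
 [  9,  -6,   3]]
Now row reduce the product.
R2 ← R2 + (7/11)·R1: [0, 60/11, 114/11]
R3 ← R3 − (9/11)·R1: [0, -30/11, -57/11]
R3 ← R3 + (1/2)·R2: [0, 0, 0]
2 nonzero rows, so rank(BP) = 2.

2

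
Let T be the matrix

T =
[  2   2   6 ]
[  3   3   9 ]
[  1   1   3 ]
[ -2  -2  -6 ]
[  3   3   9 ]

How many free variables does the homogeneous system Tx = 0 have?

Row reduce to echelon form.
R2 ← R2 − (3/2)·R1: [0, 0, 0]
R3 ← R3 − (1/2)·R1: [0, 0, 0]
R4 ← R4 + R1: [0, 0, 0]
R5 ← R5 − (3/2)·R1: [0, 0, 0]
1 nonzero row, so rank(T) = 1.
T has 3 columns; by rank–nullity, nullity = 3 − 1 = 2.

2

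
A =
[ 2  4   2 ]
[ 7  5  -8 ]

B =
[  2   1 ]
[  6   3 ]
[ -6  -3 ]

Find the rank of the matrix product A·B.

First compute AB:
[[ 16,   8],
 [ 92,  46]]
Now row reduce the product.
R2 ← R2 − (23/4)·R1: [0, 0]
1 nonzero row, so rank(AB) = 1.

1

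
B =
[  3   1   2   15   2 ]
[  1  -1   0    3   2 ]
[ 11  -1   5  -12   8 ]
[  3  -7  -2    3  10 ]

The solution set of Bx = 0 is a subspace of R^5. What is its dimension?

Row reduce to echelon form.
R2 ← R2 − (1/3)·R1: [0, -4/3, -2/3, -2, 4/3]
R3 ← R3 − (11/3)·R1: [0, -14/3, -7/3, -67, 2/3]
R4 ← R4 − R1: [0, -8, -4, -12, 8]
R3 ← R3 − (7/2)·R2: [0, 0, 0, -60, -4]
R4 ← R4 − (6)·R2: [0, 0, 0, 0, 0]
3 nonzero rows, so rank(B) = 3.
B has 5 columns; by rank–nullity, nullity = 5 − 3 = 2.

2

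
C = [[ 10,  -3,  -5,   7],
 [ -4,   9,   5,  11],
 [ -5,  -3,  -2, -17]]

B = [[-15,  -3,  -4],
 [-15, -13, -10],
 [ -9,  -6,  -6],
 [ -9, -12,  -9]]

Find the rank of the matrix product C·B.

3

First compute CB:
[[-123, -45, -43],
 [-219, -267, -203],
 [291, 270, 215]]
Now row reduce the product.
R2 ← R2 − (73/41)·R1: [0, -7662/41, -5184/41]
R3 ← R3 + (97/41)·R1: [0, 6705/41, 4644/41]
R3 ← R3 + (2235/2554)·R2: [0, 0, 3348/1277]
3 nonzero rows, so rank(CB) = 3.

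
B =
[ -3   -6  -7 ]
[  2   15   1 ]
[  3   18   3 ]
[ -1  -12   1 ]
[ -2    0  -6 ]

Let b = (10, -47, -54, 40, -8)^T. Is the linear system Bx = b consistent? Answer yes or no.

yes

Row reduce the augmented matrix [B | b].
R2 ← R2 + (2/3)·R1: [0, 11, -11/3, -121/3]
R3 ← R3 + R1: [0, 12, -4, -44]
R4 ← R4 − (1/3)·R1: [0, -10, 10/3, 110/3]
R5 ← R5 − (2/3)·R1: [0, 4, -4/3, -44/3]
R3 ← R3 − (12/11)·R2: [0, 0, 0, 0]
R4 ← R4 + (10/11)·R2: [0, 0, 0, 0]
R5 ← R5 − (4/11)·R2: [0, 0, 0, 0]
The echelon form has 2 nonzero rows, and every pivot lies in the first 3 columns, so rank(B) = rank([B|b]) = 2.
The system is consistent.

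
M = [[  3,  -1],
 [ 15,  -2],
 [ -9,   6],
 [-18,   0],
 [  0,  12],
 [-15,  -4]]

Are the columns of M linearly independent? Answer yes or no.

Row reduce M to echelon form.
R2 ← R2 − (5)·R1: [0, 3]
R3 ← R3 + (3)·R1: [0, 3]
R4 ← R4 + (6)·R1: [0, -6]
R6 ← R6 + (5)·R1: [0, -9]
R3 ← R3 − R2: [0, 0]
R4 ← R4 + (2)·R2: [0, 0]
R5 ← R5 − (4)·R2: [0, 0]
R6 ← R6 + (3)·R2: [0, 0]
2 pivots among 2 columns.
Every column is a pivot column, so the columns are linearly independent.

yes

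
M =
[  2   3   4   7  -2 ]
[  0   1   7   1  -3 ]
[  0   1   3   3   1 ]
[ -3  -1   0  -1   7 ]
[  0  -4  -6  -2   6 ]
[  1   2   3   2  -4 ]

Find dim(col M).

4

Row reduce to echelon form.
R4 ← R4 + (3/2)·R1: [0, 7/2, 6, 19/2, 4]
R6 ← R6 − (1/2)·R1: [0, 1/2, 1, -3/2, -3]
R3 ← R3 − R2: [0, 0, -4, 2, 4]
R4 ← R4 − (7/2)·R2: [0, 0, -37/2, 6, 29/2]
R5 ← R5 + (4)·R2: [0, 0, 22, 2, -6]
R6 ← R6 − (1/2)·R2: [0, 0, -5/2, -2, -3/2]
R4 ← R4 − (37/8)·R3: [0, 0, 0, -13/4, -4]
R5 ← R5 + (11/2)·R3: [0, 0, 0, 13, 16]
R6 ← R6 − (5/8)·R3: [0, 0, 0, -13/4, -4]
R5 ← R5 + (4)·R4: [0, 0, 0, 0, 0]
R6 ← R6 − R4: [0, 0, 0, 0, 0]
Echelon form has 4 nonzero rows, so rank(M) = 4.
The column space has dimension equal to the rank: 4.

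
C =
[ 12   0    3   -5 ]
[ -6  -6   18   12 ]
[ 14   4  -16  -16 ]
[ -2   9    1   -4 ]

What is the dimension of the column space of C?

4

Row reduce to echelon form.
R2 ← R2 + (1/2)·R1: [0, -6, 39/2, 19/2]
R3 ← R3 − (7/6)·R1: [0, 4, -39/2, -61/6]
R4 ← R4 + (1/6)·R1: [0, 9, 3/2, -29/6]
R3 ← R3 + (2/3)·R2: [0, 0, -13/2, -23/6]
R4 ← R4 + (3/2)·R2: [0, 0, 123/4, 113/12]
R4 ← R4 + (123/26)·R3: [0, 0, 0, -340/39]
Echelon form has 4 nonzero rows, so rank(C) = 4.
The column space has dimension equal to the rank: 4.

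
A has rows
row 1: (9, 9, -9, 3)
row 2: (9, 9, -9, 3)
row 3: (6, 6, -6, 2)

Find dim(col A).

1

Row reduce to echelon form.
R2 ← R2 − R1: [0, 0, 0, 0]
R3 ← R3 − (2/3)·R1: [0, 0, 0, 0]
Echelon form has 1 nonzero row, so rank(A) = 1.
The column space has dimension equal to the rank: 1.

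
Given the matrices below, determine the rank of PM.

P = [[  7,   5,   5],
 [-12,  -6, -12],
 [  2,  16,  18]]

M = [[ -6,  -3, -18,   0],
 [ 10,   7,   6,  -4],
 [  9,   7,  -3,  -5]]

First compute PM:
[[ 53,  49, -111, -45],
 [-96, -90, 216,  84],
 [310, 232,   6, -154]]
Now row reduce the product.
R2 ← R2 + (96/53)·R1: [0, -66/53, 792/53, 132/53]
R3 ← R3 − (310/53)·R1: [0, -2894/53, 34728/53, 5788/53]
R3 ← R3 − (1447/33)·R2: [0, 0, 0, 0]
2 nonzero rows, so rank(PM) = 2.

2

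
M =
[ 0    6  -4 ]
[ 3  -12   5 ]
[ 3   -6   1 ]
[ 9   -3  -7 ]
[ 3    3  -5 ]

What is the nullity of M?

Row reduce to echelon form.
Swap R1 ↔ R2
R3 ← R3 − R1: [0, 6, -4]
R4 ← R4 − (3)·R1: [0, 33, -22]
R5 ← R5 − R1: [0, 15, -10]
R3 ← R3 − R2: [0, 0, 0]
R4 ← R4 − (11/2)·R2: [0, 0, 0]
R5 ← R5 − (5/2)·R2: [0, 0, 0]
2 nonzero rows, so rank(M) = 2.
M has 3 columns; by rank–nullity, nullity = 3 − 2 = 1.

1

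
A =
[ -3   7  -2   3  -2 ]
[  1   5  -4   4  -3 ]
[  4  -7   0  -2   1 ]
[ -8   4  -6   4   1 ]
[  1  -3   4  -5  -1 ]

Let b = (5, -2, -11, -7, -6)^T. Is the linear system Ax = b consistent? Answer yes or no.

Row reduce the augmented matrix [A | b].
R2 ← R2 + (1/3)·R1: [0, 22/3, -14/3, 5, -11/3, -1/3]
R3 ← R3 + (4/3)·R1: [0, 7/3, -8/3, 2, -5/3, -13/3]
R4 ← R4 − (8/3)·R1: [0, -44/3, -2/3, -4, 19/3, -61/3]
R5 ← R5 + (1/3)·R1: [0, -2/3, 10/3, -4, -5/3, -13/3]
R3 ← R3 − (7/22)·R2: [0, 0, -13/11, 9/22, -1/2, -93/22]
R4 ← R4 + (2)·R2: [0, 0, -10, 6, -1, -21]
R5 ← R5 + (1/11)·R2: [0, 0, 32/11, -39/11, -2, -48/11]
R4 ← R4 − (110/13)·R3: [0, 0, 0, 33/13, 42/13, 192/13]
R5 ← R5 + (32/13)·R3: [0, 0, 0, -33/13, -42/13, -192/13]
R5 ← R5 + R4: [0, 0, 0, 0, 0, 0]
The echelon form has 4 nonzero rows, and every pivot lies in the first 5 columns, so rank(A) = rank([A|b]) = 4.
The system is consistent.

yes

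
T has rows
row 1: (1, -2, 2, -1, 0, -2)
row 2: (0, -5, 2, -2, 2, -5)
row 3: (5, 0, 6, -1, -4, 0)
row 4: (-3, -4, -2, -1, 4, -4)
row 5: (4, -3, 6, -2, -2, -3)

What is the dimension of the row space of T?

Row reduce to echelon form.
R3 ← R3 − (5)·R1: [0, 10, -4, 4, -4, 10]
R4 ← R4 + (3)·R1: [0, -10, 4, -4, 4, -10]
R5 ← R5 − (4)·R1: [0, 5, -2, 2, -2, 5]
R3 ← R3 + (2)·R2: [0, 0, 0, 0, 0, 0]
R4 ← R4 − (2)·R2: [0, 0, 0, 0, 0, 0]
R5 ← R5 + R2: [0, 0, 0, 0, 0, 0]
Echelon form has 2 nonzero rows, so rank(T) = 2.
The row space has dimension equal to the rank: 2.

2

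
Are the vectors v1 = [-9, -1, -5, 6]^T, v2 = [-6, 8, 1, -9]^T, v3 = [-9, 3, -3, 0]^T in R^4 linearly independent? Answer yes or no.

no

Form the matrix with these vectors as rows and row reduce.
R2 ← R2 − (2/3)·R1: [0, 26/3, 13/3, -13]
R3 ← R3 − R1: [0, 4, 2, -6]
R3 ← R3 − (6/13)·R2: [0, 0, 0, 0]
2 nonzero rows, so the 3 vectors span a space of dimension 2.
Since 2 < 3, the vectors are linearly dependent.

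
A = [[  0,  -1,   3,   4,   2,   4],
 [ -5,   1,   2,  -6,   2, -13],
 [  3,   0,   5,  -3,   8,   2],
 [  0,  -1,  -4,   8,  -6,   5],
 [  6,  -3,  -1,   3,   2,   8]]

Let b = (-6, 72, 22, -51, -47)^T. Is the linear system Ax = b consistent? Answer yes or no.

Row reduce the augmented matrix [A | b].
Swap R1 ↔ R2
R3 ← R3 + (3/5)·R1: [0, 3/5, 31/5, -33/5, 46/5, -29/5, 326/5]
R5 ← R5 + (6/5)·R1: [0, -9/5, 7/5, -21/5, 22/5, -38/5, 197/5]
R3 ← R3 + (3/5)·R2: [0, 0, 8, -21/5, 52/5, -17/5, 308/5]
R4 ← R4 − R2: [0, 0, -7, 4, -8, 1, -45]
R5 ← R5 − (9/5)·R2: [0, 0, -4, -57/5, 4/5, -74/5, 251/5]
R4 ← R4 + (7/8)·R3: [0, 0, 0, 13/40, 11/10, -79/40, 89/10]
R5 ← R5 + (1/2)·R3: [0, 0, 0, -27/2, 6, -33/2, 81]
R5 ← R5 + (540/13)·R4: [0, 0, 0, 0, 672/13, -1281/13, 5859/13]
The echelon form has 5 nonzero rows, and every pivot lies in the first 6 columns, so rank(A) = rank([A|b]) = 5.
The system is consistent.

yes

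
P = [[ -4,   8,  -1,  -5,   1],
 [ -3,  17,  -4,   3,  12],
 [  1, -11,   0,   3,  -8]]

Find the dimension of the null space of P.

Row reduce to echelon form.
R2 ← R2 − (3/4)·R1: [0, 11, -13/4, 27/4, 45/4]
R3 ← R3 + (1/4)·R1: [0, -9, -1/4, 7/4, -31/4]
R3 ← R3 + (9/11)·R2: [0, 0, -32/11, 80/11, 16/11]
3 nonzero rows, so rank(P) = 3.
P has 5 columns; by rank–nullity, nullity = 5 − 3 = 2.

2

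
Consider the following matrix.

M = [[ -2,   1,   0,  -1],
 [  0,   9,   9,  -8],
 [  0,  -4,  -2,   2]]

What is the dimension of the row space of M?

3

Row reduce to echelon form.
R3 ← R3 + (4/9)·R2: [0, 0, 2, -14/9]
Echelon form has 3 nonzero rows, so rank(M) = 3.
The row space has dimension equal to the rank: 3.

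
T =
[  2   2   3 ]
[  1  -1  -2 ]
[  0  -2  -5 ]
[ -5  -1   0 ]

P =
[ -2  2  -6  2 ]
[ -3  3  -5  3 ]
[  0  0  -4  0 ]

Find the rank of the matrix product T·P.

First compute TP:
[[-10,  10, -34,  10],
 [  1,  -1,   7,  -1],
 [  6,  -6,  30,  -6],
 [ 13, -13,  35, -13]]
Now row reduce the product.
R2 ← R2 + (1/10)·R1: [0, 0, 18/5, 0]
R3 ← R3 + (3/5)·R1: [0, 0, 48/5, 0]
R4 ← R4 + (13/10)·R1: [0, 0, -46/5, 0]
R3 ← R3 − (8/3)·R2: [0, 0, 0, 0]
R4 ← R4 + (23/9)·R2: [0, 0, 0, 0]
2 nonzero rows, so rank(TP) = 2.

2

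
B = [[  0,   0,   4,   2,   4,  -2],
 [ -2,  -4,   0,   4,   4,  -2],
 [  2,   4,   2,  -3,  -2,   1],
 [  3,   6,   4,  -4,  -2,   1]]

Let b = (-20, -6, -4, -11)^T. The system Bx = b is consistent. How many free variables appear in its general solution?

4

Row reduce the augmented matrix [B | b].
Swap R1 ↔ R2
R3 ← R3 + R1: [0, 0, 2, 1, 2, -1, -10]
R4 ← R4 + (3/2)·R1: [0, 0, 4, 2, 4, -2, -20]
R3 ← R3 − (1/2)·R2: [0, 0, 0, 0, 0, 0, 0]
R4 ← R4 − R2: [0, 0, 0, 0, 0, 0, 0]
The echelon form has 2 nonzero rows, and every pivot lies in the first 6 columns, so rank(B) = rank([B|b]) = 2.
The system is consistent.
Free variables = (unknowns) − (rank) = 6 − 2 = 4.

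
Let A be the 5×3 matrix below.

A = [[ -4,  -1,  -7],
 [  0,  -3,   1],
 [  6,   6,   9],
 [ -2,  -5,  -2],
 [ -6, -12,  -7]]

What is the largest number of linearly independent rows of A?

2

Row reduce to echelon form.
R3 ← R3 + (3/2)·R1: [0, 9/2, -3/2]
R4 ← R4 − (1/2)·R1: [0, -9/2, 3/2]
R5 ← R5 − (3/2)·R1: [0, -21/2, 7/2]
R3 ← R3 + (3/2)·R2: [0, 0, 0]
R4 ← R4 − (3/2)·R2: [0, 0, 0]
R5 ← R5 − (7/2)·R2: [0, 0, 0]
Echelon form has 2 nonzero rows, so rank(A) = 2.
The rank gives the maximum number of linearly independent rows: 2.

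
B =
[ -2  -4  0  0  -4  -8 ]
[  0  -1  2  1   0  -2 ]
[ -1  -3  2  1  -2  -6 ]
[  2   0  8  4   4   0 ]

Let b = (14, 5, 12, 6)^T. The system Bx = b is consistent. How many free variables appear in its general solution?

4

Row reduce the augmented matrix [B | b].
R3 ← R3 − (1/2)·R1: [0, -1, 2, 1, 0, -2, 5]
R4 ← R4 + R1: [0, -4, 8, 4, 0, -8, 20]
R3 ← R3 − R2: [0, 0, 0, 0, 0, 0, 0]
R4 ← R4 − (4)·R2: [0, 0, 0, 0, 0, 0, 0]
The echelon form has 2 nonzero rows, and every pivot lies in the first 6 columns, so rank(B) = rank([B|b]) = 2.
The system is consistent.
Free variables = (unknowns) − (rank) = 6 − 2 = 4.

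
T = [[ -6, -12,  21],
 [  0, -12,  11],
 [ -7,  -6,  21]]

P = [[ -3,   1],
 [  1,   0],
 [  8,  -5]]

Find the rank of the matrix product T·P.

First compute TP:
[[174, -111],
 [ 76, -55],
 [183, -112]]
Now row reduce the product.
R2 ← R2 − (38/87)·R1: [0, -189/29]
R3 ← R3 − (61/58)·R1: [0, 275/58]
R3 ← R3 + (275/378)·R2: [0, 0]
2 nonzero rows, so rank(TP) = 2.

2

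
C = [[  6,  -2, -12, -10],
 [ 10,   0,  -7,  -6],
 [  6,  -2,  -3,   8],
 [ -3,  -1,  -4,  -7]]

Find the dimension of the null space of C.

0

Row reduce to echelon form.
R2 ← R2 − (5/3)·R1: [0, 10/3, 13, 32/3]
R3 ← R3 − R1: [0, 0, 9, 18]
R4 ← R4 + (1/2)·R1: [0, -2, -10, -12]
R4 ← R4 + (3/5)·R2: [0, 0, -11/5, -28/5]
R4 ← R4 + (11/45)·R3: [0, 0, 0, -6/5]
4 nonzero rows, so rank(C) = 4.
C has 4 columns; by rank–nullity, nullity = 4 − 4 = 0.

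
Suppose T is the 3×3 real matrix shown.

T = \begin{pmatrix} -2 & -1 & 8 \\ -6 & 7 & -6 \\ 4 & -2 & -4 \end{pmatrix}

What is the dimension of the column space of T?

2

Row reduce to echelon form.
R2 ← R2 − (3)·R1: [0, 10, -30]
R3 ← R3 + (2)·R1: [0, -4, 12]
R3 ← R3 + (2/5)·R2: [0, 0, 0]
Echelon form has 2 nonzero rows, so rank(T) = 2.
The column space has dimension equal to the rank: 2.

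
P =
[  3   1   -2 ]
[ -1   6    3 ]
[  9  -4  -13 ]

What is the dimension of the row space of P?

3

Row reduce to echelon form.
R2 ← R2 + (1/3)·R1: [0, 19/3, 7/3]
R3 ← R3 − (3)·R1: [0, -7, -7]
R3 ← R3 + (21/19)·R2: [0, 0, -84/19]
Echelon form has 3 nonzero rows, so rank(P) = 3.
The row space has dimension equal to the rank: 3.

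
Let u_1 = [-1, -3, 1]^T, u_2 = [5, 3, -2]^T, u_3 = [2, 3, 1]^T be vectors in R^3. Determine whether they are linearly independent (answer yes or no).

Form the matrix with these vectors as rows and row reduce.
R2 ← R2 + (5)·R1: [0, -12, 3]
R3 ← R3 + (2)·R1: [0, -3, 3]
R3 ← R3 − (1/4)·R2: [0, 0, 9/4]
3 nonzero rows, so the 3 vectors span a space of dimension 3.
Since 3 = 3, the vectors are linearly independent.

yes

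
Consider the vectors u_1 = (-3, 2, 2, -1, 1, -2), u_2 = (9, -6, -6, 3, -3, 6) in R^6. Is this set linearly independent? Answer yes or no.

Form the matrix with these vectors as rows and row reduce.
R2 ← R2 + (3)·R1: [0, 0, 0, 0, 0, 0]
1 nonzero row, so the 2 vectors span a space of dimension 1.
Since 1 < 2, the vectors are linearly dependent.

no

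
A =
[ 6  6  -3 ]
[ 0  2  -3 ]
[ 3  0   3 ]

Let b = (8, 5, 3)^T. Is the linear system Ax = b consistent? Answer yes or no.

no

Row reduce the augmented matrix [A | b].
R3 ← R3 − (1/2)·R1: [0, -3, 9/2, -1]
R3 ← R3 + (3/2)·R2: [0, 0, 0, 13/2]
The echelon form has 3 nonzero rows; the last pivot sits in the augmented column, so rank(A) = 2 but rank([A|b]) = 3.
Since the ranks differ, the system is inconsistent.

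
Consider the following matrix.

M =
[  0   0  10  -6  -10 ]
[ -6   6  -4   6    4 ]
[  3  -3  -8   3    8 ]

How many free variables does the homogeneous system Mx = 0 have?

3

Row reduce to echelon form.
Swap R1 ↔ R2
R3 ← R3 + (1/2)·R1: [0, 0, -10, 6, 10]
R3 ← R3 + R2: [0, 0, 0, 0, 0]
2 nonzero rows, so rank(M) = 2.
M has 5 columns; by rank–nullity, nullity = 5 − 2 = 3.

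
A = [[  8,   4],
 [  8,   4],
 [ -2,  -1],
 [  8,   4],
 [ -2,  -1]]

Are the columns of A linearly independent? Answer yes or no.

no

Row reduce A to echelon form.
R2 ← R2 − R1: [0, 0]
R3 ← R3 + (1/4)·R1: [0, 0]
R4 ← R4 − R1: [0, 0]
R5 ← R5 + (1/4)·R1: [0, 0]
1 pivot among 2 columns.
Only 1 < 2 pivot columns, so the columns are linearly dependent.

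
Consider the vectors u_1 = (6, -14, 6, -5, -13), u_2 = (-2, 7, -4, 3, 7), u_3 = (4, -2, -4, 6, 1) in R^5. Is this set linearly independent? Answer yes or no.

yes

Form the matrix with these vectors as rows and row reduce.
R2 ← R2 + (1/3)·R1: [0, 7/3, -2, 4/3, 8/3]
R3 ← R3 − (2/3)·R1: [0, 22/3, -8, 28/3, 29/3]
R3 ← R3 − (22/7)·R2: [0, 0, -12/7, 36/7, 9/7]
3 nonzero rows, so the 3 vectors span a space of dimension 3.
Since 3 = 3, the vectors are linearly independent.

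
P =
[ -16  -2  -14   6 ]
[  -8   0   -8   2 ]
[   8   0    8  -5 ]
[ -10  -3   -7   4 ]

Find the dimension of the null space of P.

Row reduce to echelon form.
R2 ← R2 − (1/2)·R1: [0, 1, -1, -1]
R3 ← R3 + (1/2)·R1: [0, -1, 1, -2]
R4 ← R4 − (5/8)·R1: [0, -7/4, 7/4, 1/4]
R3 ← R3 + R2: [0, 0, 0, -3]
R4 ← R4 + (7/4)·R2: [0, 0, 0, -3/2]
R4 ← R4 − (1/2)·R3: [0, 0, 0, 0]
3 nonzero rows, so rank(P) = 3.
P has 4 columns; by rank–nullity, nullity = 4 − 3 = 1.

1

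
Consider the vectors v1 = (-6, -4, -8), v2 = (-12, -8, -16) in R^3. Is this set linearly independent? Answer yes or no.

no

Form the matrix with these vectors as rows and row reduce.
R2 ← R2 − (2)·R1: [0, 0, 0]
1 nonzero row, so the 2 vectors span a space of dimension 1.
Since 1 < 2, the vectors are linearly dependent.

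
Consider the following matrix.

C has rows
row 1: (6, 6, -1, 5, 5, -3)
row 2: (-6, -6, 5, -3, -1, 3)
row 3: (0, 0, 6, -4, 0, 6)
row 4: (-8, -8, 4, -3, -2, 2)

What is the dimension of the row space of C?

Row reduce to echelon form.
R2 ← R2 + R1: [0, 0, 4, 2, 4, 0]
R4 ← R4 + (4/3)·R1: [0, 0, 8/3, 11/3, 14/3, -2]
R3 ← R3 − (3/2)·R2: [0, 0, 0, -7, -6, 6]
R4 ← R4 − (2/3)·R2: [0, 0, 0, 7/3, 2, -2]
R4 ← R4 + (1/3)·R3: [0, 0, 0, 0, 0, 0]
Echelon form has 3 nonzero rows, so rank(C) = 3.
The row space has dimension equal to the rank: 3.

3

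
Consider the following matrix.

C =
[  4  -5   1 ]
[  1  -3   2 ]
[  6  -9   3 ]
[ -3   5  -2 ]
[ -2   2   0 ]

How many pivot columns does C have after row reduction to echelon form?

2

Row reduce to echelon form.
R2 ← R2 − (1/4)·R1: [0, -7/4, 7/4]
R3 ← R3 − (3/2)·R1: [0, -3/2, 3/2]
R4 ← R4 + (3/4)·R1: [0, 5/4, -5/4]
R5 ← R5 + (1/2)·R1: [0, -1/2, 1/2]
R3 ← R3 − (6/7)·R2: [0, 0, 0]
R4 ← R4 + (5/7)·R2: [0, 0, 0]
R5 ← R5 − (2/7)·R2: [0, 0, 0]
Echelon form has 2 nonzero rows, so rank(C) = 2.
Each nonzero row contributes one pivot column: 2 pivot columns.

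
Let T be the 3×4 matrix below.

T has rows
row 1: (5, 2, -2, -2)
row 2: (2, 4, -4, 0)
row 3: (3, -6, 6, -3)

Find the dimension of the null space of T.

Row reduce to echelon form.
R2 ← R2 − (2/5)·R1: [0, 16/5, -16/5, 4/5]
R3 ← R3 − (3/5)·R1: [0, -36/5, 36/5, -9/5]
R3 ← R3 + (9/4)·R2: [0, 0, 0, 0]
2 nonzero rows, so rank(T) = 2.
T has 4 columns; by rank–nullity, nullity = 4 − 2 = 2.

2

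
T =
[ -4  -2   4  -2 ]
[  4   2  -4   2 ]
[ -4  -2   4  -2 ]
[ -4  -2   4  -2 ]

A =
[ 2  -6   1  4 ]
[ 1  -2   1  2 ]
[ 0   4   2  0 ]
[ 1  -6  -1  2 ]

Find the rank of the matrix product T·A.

First compute TA:
[[-12,  56,   4, -24],
 [ 12, -56,  -4,  24],
 [-12,  56,   4, -24],
 [-12,  56,   4, -24]]
Now row reduce the product.
R2 ← R2 + R1: [0, 0, 0, 0]
R3 ← R3 − R1: [0, 0, 0, 0]
R4 ← R4 − R1: [0, 0, 0, 0]
1 nonzero row, so rank(TA) = 1.

1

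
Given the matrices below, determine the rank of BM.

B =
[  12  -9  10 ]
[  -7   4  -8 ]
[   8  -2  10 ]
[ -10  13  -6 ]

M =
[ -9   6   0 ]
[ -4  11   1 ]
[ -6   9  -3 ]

3

First compute BM:
[[-132,  63, -39],
 [ 95, -70,  28],
 [-124, 116, -32],
 [ 74,  29,  31]]
Now row reduce the product.
R2 ← R2 + (95/132)·R1: [0, -1085/44, -3/44]
R3 ← R3 − (31/33)·R1: [0, 625/11, 51/11]
R4 ← R4 + (37/66)·R1: [0, 1415/22, 201/22]
R3 ← R3 + (500/217)·R2: [0, 0, 972/217]
R4 ← R4 + (566/217)·R2: [0, 0, 1944/217]
R4 ← R4 − (2)·R3: [0, 0, 0]
3 nonzero rows, so rank(BM) = 3.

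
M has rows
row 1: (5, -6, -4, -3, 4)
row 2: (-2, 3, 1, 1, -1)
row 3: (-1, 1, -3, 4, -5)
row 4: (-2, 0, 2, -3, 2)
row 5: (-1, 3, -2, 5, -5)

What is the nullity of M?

1

Row reduce to echelon form.
R2 ← R2 + (2/5)·R1: [0, 3/5, -3/5, -1/5, 3/5]
R3 ← R3 + (1/5)·R1: [0, -1/5, -19/5, 17/5, -21/5]
R4 ← R4 + (2/5)·R1: [0, -12/5, 2/5, -21/5, 18/5]
R5 ← R5 + (1/5)·R1: [0, 9/5, -14/5, 22/5, -21/5]
R3 ← R3 + (1/3)·R2: [0, 0, -4, 10/3, -4]
R4 ← R4 + (4)·R2: [0, 0, -2, -5, 6]
R5 ← R5 − (3)·R2: [0, 0, -1, 5, -6]
R4 ← R4 − (1/2)·R3: [0, 0, 0, -20/3, 8]
R5 ← R5 − (1/4)·R3: [0, 0, 0, 25/6, -5]
R5 ← R5 + (5/8)·R4: [0, 0, 0, 0, 0]
4 nonzero rows, so rank(M) = 4.
M has 5 columns; by rank–nullity, nullity = 5 − 4 = 1.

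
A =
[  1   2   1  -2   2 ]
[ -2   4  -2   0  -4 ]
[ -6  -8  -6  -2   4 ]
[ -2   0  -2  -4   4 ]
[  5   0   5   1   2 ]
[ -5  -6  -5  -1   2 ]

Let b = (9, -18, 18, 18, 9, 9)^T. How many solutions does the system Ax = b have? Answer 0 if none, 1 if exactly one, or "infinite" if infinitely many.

infinite

Row reduce the augmented matrix [A | b].
R2 ← R2 + (2)·R1: [0, 8, 0, -4, 0, 0]
R3 ← R3 + (6)·R1: [0, 4, 0, -14, 16, 72]
R4 ← R4 + (2)·R1: [0, 4, 0, -8, 8, 36]
R5 ← R5 − (5)·R1: [0, -10, 0, 11, -8, -36]
R6 ← R6 + (5)·R1: [0, 4, 0, -11, 12, 54]
R3 ← R3 − (1/2)·R2: [0, 0, 0, -12, 16, 72]
R4 ← R4 − (1/2)·R2: [0, 0, 0, -6, 8, 36]
R5 ← R5 + (5/4)·R2: [0, 0, 0, 6, -8, -36]
R6 ← R6 − (1/2)·R2: [0, 0, 0, -9, 12, 54]
R4 ← R4 − (1/2)·R3: [0, 0, 0, 0, 0, 0]
R5 ← R5 + (1/2)·R3: [0, 0, 0, 0, 0, 0]
R6 ← R6 − (3/4)·R3: [0, 0, 0, 0, 0, 0]
The echelon form has 3 nonzero rows, and every pivot lies in the first 5 columns, so rank(A) = rank([A|b]) = 3.
The system is consistent.
rank = 3 < 5 unknowns, so there are infinitely many solutions.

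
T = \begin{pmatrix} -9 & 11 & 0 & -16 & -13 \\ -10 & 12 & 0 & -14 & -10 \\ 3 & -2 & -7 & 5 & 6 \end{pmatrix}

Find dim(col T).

Row reduce to echelon form.
R2 ← R2 − (10/9)·R1: [0, -2/9, 0, 34/9, 40/9]
R3 ← R3 + (1/3)·R1: [0, 5/3, -7, -1/3, 5/3]
R3 ← R3 + (15/2)·R2: [0, 0, -7, 28, 35]
Echelon form has 3 nonzero rows, so rank(T) = 3.
The column space has dimension equal to the rank: 3.

3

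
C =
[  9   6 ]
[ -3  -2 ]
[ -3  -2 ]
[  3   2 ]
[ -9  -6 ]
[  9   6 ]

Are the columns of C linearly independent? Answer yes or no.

Row reduce C to echelon form.
R2 ← R2 + (1/3)·R1: [0, 0]
R3 ← R3 + (1/3)·R1: [0, 0]
R4 ← R4 − (1/3)·R1: [0, 0]
R5 ← R5 + R1: [0, 0]
R6 ← R6 − R1: [0, 0]
1 pivot among 2 columns.
Only 1 < 2 pivot columns, so the columns are linearly dependent.

no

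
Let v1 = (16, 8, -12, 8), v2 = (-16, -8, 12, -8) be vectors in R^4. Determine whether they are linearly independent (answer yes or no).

Form the matrix with these vectors as rows and row reduce.
R2 ← R2 + R1: [0, 0, 0, 0]
1 nonzero row, so the 2 vectors span a space of dimension 1.
Since 1 < 2, the vectors are linearly dependent.

no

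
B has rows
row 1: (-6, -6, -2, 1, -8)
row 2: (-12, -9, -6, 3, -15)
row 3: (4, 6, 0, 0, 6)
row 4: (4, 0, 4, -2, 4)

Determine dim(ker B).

3

Row reduce to echelon form.
R2 ← R2 − (2)·R1: [0, 3, -2, 1, 1]
R3 ← R3 + (2/3)·R1: [0, 2, -4/3, 2/3, 2/3]
R4 ← R4 + (2/3)·R1: [0, -4, 8/3, -4/3, -4/3]
R3 ← R3 − (2/3)·R2: [0, 0, 0, 0, 0]
R4 ← R4 + (4/3)·R2: [0, 0, 0, 0, 0]
2 nonzero rows, so rank(B) = 2.
B has 5 columns; by rank–nullity, nullity = 5 − 2 = 3.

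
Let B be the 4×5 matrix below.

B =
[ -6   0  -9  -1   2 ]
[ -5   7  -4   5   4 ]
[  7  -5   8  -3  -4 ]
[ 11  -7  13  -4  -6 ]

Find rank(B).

2

Row reduce to echelon form.
R2 ← R2 − (5/6)·R1: [0, 7, 7/2, 35/6, 7/3]
R3 ← R3 + (7/6)·R1: [0, -5, -5/2, -25/6, -5/3]
R4 ← R4 + (11/6)·R1: [0, -7, -7/2, -35/6, -7/3]
R3 ← R3 + (5/7)·R2: [0, 0, 0, 0, 0]
R4 ← R4 + R2: [0, 0, 0, 0, 0]
Echelon form has 2 nonzero rows, so rank(B) = 2.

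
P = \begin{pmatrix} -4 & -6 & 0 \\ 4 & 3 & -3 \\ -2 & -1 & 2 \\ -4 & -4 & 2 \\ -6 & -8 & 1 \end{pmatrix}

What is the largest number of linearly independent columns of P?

Row reduce to echelon form.
R2 ← R2 + R1: [0, -3, -3]
R3 ← R3 − (1/2)·R1: [0, 2, 2]
R4 ← R4 − R1: [0, 2, 2]
R5 ← R5 − (3/2)·R1: [0, 1, 1]
R3 ← R3 + (2/3)·R2: [0, 0, 0]
R4 ← R4 + (2/3)·R2: [0, 0, 0]
R5 ← R5 + (1/3)·R2: [0, 0, 0]
Echelon form has 2 nonzero rows, so rank(P) = 2.
The rank gives the maximum number of linearly independent columns: 2.

2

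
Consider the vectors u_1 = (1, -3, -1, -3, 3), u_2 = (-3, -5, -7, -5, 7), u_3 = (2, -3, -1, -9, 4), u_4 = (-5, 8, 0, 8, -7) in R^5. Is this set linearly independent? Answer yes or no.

Form the matrix with these vectors as rows and row reduce.
R2 ← R2 + (3)·R1: [0, -14, -10, -14, 16]
R3 ← R3 − (2)·R1: [0, 3, 1, -3, -2]
R4 ← R4 + (5)·R1: [0, -7, -5, -7, 8]
R3 ← R3 + (3/14)·R2: [0, 0, -8/7, -6, 10/7]
R4 ← R4 − (1/2)·R2: [0, 0, 0, 0, 0]
3 nonzero rows, so the 4 vectors span a space of dimension 3.
Since 3 < 4, the vectors are linearly dependent.

no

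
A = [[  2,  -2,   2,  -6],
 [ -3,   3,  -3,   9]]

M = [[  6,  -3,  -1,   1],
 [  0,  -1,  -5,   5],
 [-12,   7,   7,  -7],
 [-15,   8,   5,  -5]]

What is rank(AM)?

First compute AM:
[[ 78, -38,  -8,   8],
 [-117,  57,  12, -12]]
Now row reduce the product.
R2 ← R2 + (3/2)·R1: [0, 0, 0, 0]
1 nonzero row, so rank(AM) = 1.

1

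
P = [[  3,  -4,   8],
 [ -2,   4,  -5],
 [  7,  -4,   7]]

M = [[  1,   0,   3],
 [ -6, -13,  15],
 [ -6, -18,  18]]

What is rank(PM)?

3

First compute PM:
[[-21, -92,  93],
 [  4,  38, -36],
 [-11, -74,  87]]
Now row reduce the product.
R2 ← R2 + (4/21)·R1: [0, 430/21, -128/7]
R3 ← R3 − (11/21)·R1: [0, -542/21, 268/7]
R3 ← R3 + (271/215)·R2: [0, 0, 3276/215]
3 nonzero rows, so rank(PM) = 3.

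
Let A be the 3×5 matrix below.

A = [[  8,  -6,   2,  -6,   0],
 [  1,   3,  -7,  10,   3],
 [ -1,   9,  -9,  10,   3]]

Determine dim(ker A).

2

Row reduce to echelon form.
R2 ← R2 − (1/8)·R1: [0, 15/4, -29/4, 43/4, 3]
R3 ← R3 + (1/8)·R1: [0, 33/4, -35/4, 37/4, 3]
R3 ← R3 − (11/5)·R2: [0, 0, 36/5, -72/5, -18/5]
3 nonzero rows, so rank(A) = 3.
A has 5 columns; by rank–nullity, nullity = 5 − 3 = 2.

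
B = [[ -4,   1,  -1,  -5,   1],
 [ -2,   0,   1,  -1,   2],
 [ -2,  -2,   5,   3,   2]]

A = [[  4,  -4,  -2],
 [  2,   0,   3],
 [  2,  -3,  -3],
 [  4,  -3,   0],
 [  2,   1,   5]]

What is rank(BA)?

2

First compute BA:
[[-34,  35,  19],
 [ -6,  10,  11],
 [ 14, -14,  -7]]
Now row reduce the product.
R2 ← R2 − (3/17)·R1: [0, 65/17, 130/17]
R3 ← R3 + (7/17)·R1: [0, 7/17, 14/17]
R3 ← R3 − (7/65)·R2: [0, 0, 0]
2 nonzero rows, so rank(BA) = 2.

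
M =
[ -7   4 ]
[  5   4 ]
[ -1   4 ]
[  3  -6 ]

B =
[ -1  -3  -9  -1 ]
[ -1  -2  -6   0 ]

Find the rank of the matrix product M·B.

2

First compute MB:
[[  3,  13,  39,   7],
 [ -9, -23, -69,  -5],
 [ -3,  -5, -15,   1],
 [  3,   3,   9,  -3]]
Now row reduce the product.
R2 ← R2 + (3)·R1: [0, 16, 48, 16]
R3 ← R3 + R1: [0, 8, 24, 8]
R4 ← R4 − R1: [0, -10, -30, -10]
R3 ← R3 − (1/2)·R2: [0, 0, 0, 0]
R4 ← R4 + (5/8)·R2: [0, 0, 0, 0]
2 nonzero rows, so rank(MB) = 2.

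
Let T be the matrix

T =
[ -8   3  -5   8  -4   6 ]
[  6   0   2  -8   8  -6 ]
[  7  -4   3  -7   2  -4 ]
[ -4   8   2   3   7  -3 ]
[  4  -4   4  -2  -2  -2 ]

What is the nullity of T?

2

Row reduce to echelon form.
R2 ← R2 + (3/4)·R1: [0, 9/4, -7/4, -2, 5, -3/2]
R3 ← R3 + (7/8)·R1: [0, -11/8, -11/8, 0, -3/2, 5/4]
R4 ← R4 − (1/2)·R1: [0, 13/2, 9/2, -1, 9, -6]
R5 ← R5 + (1/2)·R1: [0, -5/2, 3/2, 2, -4, 1]
R3 ← R3 + (11/18)·R2: [0, 0, -22/9, -11/9, 14/9, 1/3]
R4 ← R4 − (26/9)·R2: [0, 0, 86/9, 43/9, -49/9, -5/3]
R5 ← R5 + (10/9)·R2: [0, 0, -4/9, -2/9, 14/9, -2/3]
R4 ← R4 + (43/11)·R3: [0, 0, 0, 0, 7/11, -4/11]
R5 ← R5 − (2/11)·R3: [0, 0, 0, 0, 14/11, -8/11]
R5 ← R5 − (2)·R4: [0, 0, 0, 0, 0, 0]
4 nonzero rows, so rank(T) = 4.
T has 6 columns; by rank–nullity, nullity = 6 − 4 = 2.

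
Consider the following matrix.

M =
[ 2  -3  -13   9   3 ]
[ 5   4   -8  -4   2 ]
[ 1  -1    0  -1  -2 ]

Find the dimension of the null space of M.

2

Row reduce to echelon form.
R2 ← R2 − (5/2)·R1: [0, 23/2, 49/2, -53/2, -11/2]
R3 ← R3 − (1/2)·R1: [0, 1/2, 13/2, -11/2, -7/2]
R3 ← R3 − (1/23)·R2: [0, 0, 125/23, -100/23, -75/23]
3 nonzero rows, so rank(M) = 3.
M has 5 columns; by rank–nullity, nullity = 5 − 3 = 2.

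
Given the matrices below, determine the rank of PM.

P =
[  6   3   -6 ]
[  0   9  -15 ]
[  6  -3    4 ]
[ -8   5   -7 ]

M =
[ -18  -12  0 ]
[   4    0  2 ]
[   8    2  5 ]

2

First compute PM:
[[-144, -84, -24],
 [-84, -30, -57],
 [-88, -64,  14],
 [108,  82, -25]]
Now row reduce the product.
R2 ← R2 − (7/12)·R1: [0, 19, -43]
R3 ← R3 − (11/18)·R1: [0, -38/3, 86/3]
R4 ← R4 + (3/4)·R1: [0, 19, -43]
R3 ← R3 + (2/3)·R2: [0, 0, 0]
R4 ← R4 − R2: [0, 0, 0]
2 nonzero rows, so rank(PM) = 2.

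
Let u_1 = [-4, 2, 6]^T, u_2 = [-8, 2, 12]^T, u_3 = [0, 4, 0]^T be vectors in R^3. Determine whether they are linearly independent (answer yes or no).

Form the matrix with these vectors as rows and row reduce.
R2 ← R2 − (2)·R1: [0, -2, 0]
R3 ← R3 + (2)·R2: [0, 0, 0]
2 nonzero rows, so the 3 vectors span a space of dimension 2.
Since 2 < 3, the vectors are linearly dependent.

no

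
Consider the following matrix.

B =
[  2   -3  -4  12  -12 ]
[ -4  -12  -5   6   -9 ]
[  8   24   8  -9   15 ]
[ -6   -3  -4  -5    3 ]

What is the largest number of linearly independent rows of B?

3

Row reduce to echelon form.
R2 ← R2 + (2)·R1: [0, -18, -13, 30, -33]
R3 ← R3 − (4)·R1: [0, 36, 24, -57, 63]
R4 ← R4 + (3)·R1: [0, -12, -16, 31, -33]
R3 ← R3 + (2)·R2: [0, 0, -2, 3, -3]
R4 ← R4 − (2/3)·R2: [0, 0, -22/3, 11, -11]
R4 ← R4 − (11/3)·R3: [0, 0, 0, 0, 0]
Echelon form has 3 nonzero rows, so rank(B) = 3.
The rank gives the maximum number of linearly independent rows: 3.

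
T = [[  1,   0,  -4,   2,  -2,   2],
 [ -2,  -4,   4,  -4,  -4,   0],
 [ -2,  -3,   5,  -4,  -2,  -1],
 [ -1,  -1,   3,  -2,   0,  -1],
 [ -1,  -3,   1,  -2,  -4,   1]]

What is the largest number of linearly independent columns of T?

Row reduce to echelon form.
R2 ← R2 + (2)·R1: [0, -4, -4, 0, -8, 4]
R3 ← R3 + (2)·R1: [0, -3, -3, 0, -6, 3]
R4 ← R4 + R1: [0, -1, -1, 0, -2, 1]
R5 ← R5 + R1: [0, -3, -3, 0, -6, 3]
R3 ← R3 − (3/4)·R2: [0, 0, 0, 0, 0, 0]
R4 ← R4 − (1/4)·R2: [0, 0, 0, 0, 0, 0]
R5 ← R5 − (3/4)·R2: [0, 0, 0, 0, 0, 0]
Echelon form has 2 nonzero rows, so rank(T) = 2.
The rank gives the maximum number of linearly independent columns: 2.

2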